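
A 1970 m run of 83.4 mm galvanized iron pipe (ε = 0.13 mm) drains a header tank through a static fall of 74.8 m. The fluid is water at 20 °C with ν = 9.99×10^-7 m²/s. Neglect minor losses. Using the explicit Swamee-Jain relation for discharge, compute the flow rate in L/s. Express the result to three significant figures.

Swamee-Jain (Type II): Q = -0.965·√(gD⁵h_f/L)·ln[ε/(3.7D) + √(3.17ν²L/(gD³h_f))]
√(gD⁵h_f/L) = √(9.81·0.0834⁵·74.8/1970) = 0.001226
ε/(3.7D) = 4.21×10^-4; √(3.17ν²L/(gD³h_f)) = 1.21×10^-4
Q = -0.965·0.001226·ln(5.423×10^-4) = 0.008896 m³/s
Check: V = 1.63 m/s, Re = 1.36×10^5, f = 0.02363, h_f = 75.4 m ≈ 74.8 m ✓

Q ≈ 8.90 L/s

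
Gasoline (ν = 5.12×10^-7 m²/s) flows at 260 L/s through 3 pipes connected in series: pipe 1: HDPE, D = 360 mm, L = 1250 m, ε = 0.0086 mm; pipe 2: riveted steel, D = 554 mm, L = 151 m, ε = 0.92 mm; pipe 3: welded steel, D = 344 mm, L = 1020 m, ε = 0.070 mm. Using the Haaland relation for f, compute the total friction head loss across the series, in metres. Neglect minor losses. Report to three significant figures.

H ≈ 30.2 m

Pipe 1: V = 2.554 m/s, Re = 1.80×10^6, ε/D = 2.39×10^-5, f = 0.01118, h_1 = f(L/D)V²/2g = 12.91 m
Pipe 2: V = 1.079 m/s, Re = 1.17×10^6, ε/D = 0.00166, f = 0.02251, h_2 = f(L/D)V²/2g = 0.3638 m
Pipe 3: V = 2.797 m/s, Re = 1.88×10^6, ε/D = 2.03×10^-4, f = 0.01427, h_3 = f(L/D)V²/2g = 16.88 m
Series → Q common, losses add: H = Σh = 30.16 m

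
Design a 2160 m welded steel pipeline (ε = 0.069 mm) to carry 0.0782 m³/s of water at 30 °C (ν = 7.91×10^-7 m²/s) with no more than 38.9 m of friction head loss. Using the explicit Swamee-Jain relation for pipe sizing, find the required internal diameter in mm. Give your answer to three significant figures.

Swamee-Jain (Type III): D = 0.66·[ε^1.25·(LQ²/(gh_f))^4.75 + ν·Q^9.4·(L/(gh_f))^5.2]^0.04
LQ²/(gh_f) = 0.03461; L/(gh_f) = 5.660
Term 1 = ε^1.25·(…)^4.75 = 7.24×10^-13; Term 2 = ν·Q^9.4·(…)^5.2 = 2.56×10^-13
D = 0.66·(7.24×10^-13 + 2.56×10^-13)^0.04 = 0.2184 m = 218 mm
Check: V = 2.09 m/s, Re = 5.76×10^5, f = 0.01635, h_f = 35.9 m ≈ 38.9 m ✓

D ≈ 218 mm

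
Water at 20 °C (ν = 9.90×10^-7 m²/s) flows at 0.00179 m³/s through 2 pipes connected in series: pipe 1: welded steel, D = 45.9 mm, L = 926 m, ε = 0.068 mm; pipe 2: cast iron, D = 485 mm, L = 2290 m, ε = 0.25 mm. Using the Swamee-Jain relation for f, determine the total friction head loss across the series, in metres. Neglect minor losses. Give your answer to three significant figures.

H ≈ 30.7 m

Pipe 1: V = 1.082 m/s, Re = 5.02×10^4, ε/D = 0.00148, f = 0.02549, h_1 = f(L/D)V²/2g = 30.67 m
Pipe 2: V = 0.009689 m/s, Re = 4750, ε/D = 5.15×10^-4, f = 0.03909, h_2 = f(L/D)V²/2g = 8.831×10^-4 m
Series → Q common, losses add: H = Σh = 30.67 m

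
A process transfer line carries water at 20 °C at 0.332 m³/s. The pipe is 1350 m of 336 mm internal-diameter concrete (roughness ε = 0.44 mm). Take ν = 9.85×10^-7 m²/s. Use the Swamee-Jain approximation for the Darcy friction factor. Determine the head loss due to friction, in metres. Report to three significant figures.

h_f ≈ 61.0 m

V = 4Q/(πD²) = 4·0.332/(π·0.336²) = 3.744 m/s
Re = VD/ν = 3.744·0.336/9.85×10^-7 = 1.28×10^6 → turbulent
ε/D = 0.44/336 = 0.00131
Swamee-Jain: f = 0.02126
h_f = f(L/D)V²/(2g) = 0.02126·(1350/0.336)·3.744²/(2·9.81) = 61.04 m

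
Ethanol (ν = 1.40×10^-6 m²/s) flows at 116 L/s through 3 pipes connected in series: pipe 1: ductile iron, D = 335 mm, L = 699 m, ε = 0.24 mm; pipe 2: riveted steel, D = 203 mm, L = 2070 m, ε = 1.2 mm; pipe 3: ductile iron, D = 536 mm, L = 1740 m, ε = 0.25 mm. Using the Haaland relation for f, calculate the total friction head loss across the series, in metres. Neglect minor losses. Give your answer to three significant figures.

Pipe 1: V = 1.316 m/s, Re = 3.15×10^5, ε/D = 7.16×10^-4, f = 0.01919, h_1 = f(L/D)V²/2g = 3.534 m
Pipe 2: V = 3.584 m/s, Re = 5.20×10^5, ε/D = 0.00591, f = 0.03218, h_2 = f(L/D)V²/2g = 214.9 m
Pipe 3: V = 0.5141 m/s, Re = 1.97×10^5, ε/D = 4.66×10^-4, f = 0.01849, h_3 = f(L/D)V²/2g = 0.8083 m
Series → Q common, losses add: H = Σh = 219.2 m

H ≈ 219 m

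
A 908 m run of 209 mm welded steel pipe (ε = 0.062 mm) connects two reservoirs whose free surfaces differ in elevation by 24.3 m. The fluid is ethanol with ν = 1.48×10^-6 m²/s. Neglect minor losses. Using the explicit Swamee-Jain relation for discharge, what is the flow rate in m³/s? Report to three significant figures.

Q ≈ 0.0881 m³/s

Swamee-Jain (Type II): Q = -0.965·√(gD⁵h_f/L)·ln[ε/(3.7D) + √(3.17ν²L/(gD³h_f))]
√(gD⁵h_f/L) = √(9.81·0.209⁵·24.3/908) = 0.01023
ε/(3.7D) = 8.02×10^-5; √(3.17ν²L/(gD³h_f)) = 5.38×10^-5
Q = -0.965·0.01023·ln(1.340×10^-4) = 0.08805 m³/s
Check: V = 2.57 m/s, Re = 3.62×10^5, f = 0.01675, h_f = 24.4 m ≈ 24.3 m ✓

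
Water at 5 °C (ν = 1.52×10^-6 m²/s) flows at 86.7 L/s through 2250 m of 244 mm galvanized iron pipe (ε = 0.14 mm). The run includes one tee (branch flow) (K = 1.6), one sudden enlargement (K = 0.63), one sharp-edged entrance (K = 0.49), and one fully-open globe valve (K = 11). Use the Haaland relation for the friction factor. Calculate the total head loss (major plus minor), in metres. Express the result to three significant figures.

V = 4Q/(πD²) = 1.854 m/s; V²/2g = 0.1752 m
Re = 2.98×10^5, ε/D = 5.74×10^-4 → f = 0.01850 (Haaland)
Major: h_f = f(L/D)·V²/2g = 0.01850·9221·0.1752 = 29.89 m
Minor: ΣK = 13.7; h_m = ΣK·V²/2g = 2.404 m
Total H_L = 29.89 + 2.404 = 32.29 m

H_L ≈ 32.3 m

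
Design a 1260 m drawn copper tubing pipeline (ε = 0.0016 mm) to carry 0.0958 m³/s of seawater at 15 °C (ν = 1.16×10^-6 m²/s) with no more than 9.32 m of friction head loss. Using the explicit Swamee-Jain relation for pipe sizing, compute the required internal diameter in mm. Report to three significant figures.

D ≈ 273 mm

Swamee-Jain (Type III): D = 0.66·[ε^1.25·(LQ²/(gh_f))^4.75 + ν·Q^9.4·(L/(gh_f))^5.2]^0.04
LQ²/(gh_f) = 0.1265; L/(gh_f) = 13.78
Term 1 = ε^1.25·(…)^4.75 = 3.09×10^-12; Term 2 = ν·Q^9.4·(…)^5.2 = 2.59×10^-10
D = 0.66·(3.09×10^-12 + 2.59×10^-10)^0.04 = 0.2731 m = 273 mm
Check: V = 1.64 m/s, Re = 3.85×10^5, f = 0.01381, h_f = 8.69 m ≈ 9.32 m ✓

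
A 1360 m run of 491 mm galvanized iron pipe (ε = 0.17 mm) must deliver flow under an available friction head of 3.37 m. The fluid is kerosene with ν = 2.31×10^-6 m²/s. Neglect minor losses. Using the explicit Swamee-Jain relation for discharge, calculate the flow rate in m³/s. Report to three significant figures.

Q ≈ 0.221 m³/s

Swamee-Jain (Type II): Q = -0.965·√(gD⁵h_f/L)·ln[ε/(3.7D) + √(3.17ν²L/(gD³h_f))]
√(gD⁵h_f/L) = √(9.81·0.491⁵·3.37/1360) = 0.02634
ε/(3.7D) = 9.36×10^-5; √(3.17ν²L/(gD³h_f)) = 7.67×10^-5
Q = -0.965·0.02634·ln(1.702×10^-4) = 0.2206 m³/s
Check: V = 1.16 m/s, Re = 2.48×10^5, f = 0.01768, h_f = 3.39 m ≈ 3.37 m ✓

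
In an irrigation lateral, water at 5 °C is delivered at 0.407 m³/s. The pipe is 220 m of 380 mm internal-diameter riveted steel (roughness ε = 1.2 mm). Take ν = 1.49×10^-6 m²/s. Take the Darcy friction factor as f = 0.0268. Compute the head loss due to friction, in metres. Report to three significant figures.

h_f ≈ 10.2 m

V = 4Q/(πD²) = 4·0.407/(π·0.380²) = 3.589 m/s
h_f = f(L/D)V²/(2g) = 0.02680·(220/0.380)·3.589²/(2·9.81) = 10.18 m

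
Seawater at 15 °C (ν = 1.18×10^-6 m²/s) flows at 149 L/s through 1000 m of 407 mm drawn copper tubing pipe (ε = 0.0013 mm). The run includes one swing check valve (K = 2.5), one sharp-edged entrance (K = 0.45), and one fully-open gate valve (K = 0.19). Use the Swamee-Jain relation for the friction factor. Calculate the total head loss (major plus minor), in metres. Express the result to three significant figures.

H_L ≈ 2.46 m

V = 4Q/(πD²) = 1.145 m/s; V²/2g = 0.06685 m
Re = 3.95×10^5, ε/D = 3.19×10^-6 → f = 0.01371 (Swamee-Jain)
Major: h_f = f(L/D)·V²/2g = 0.01371·2457·0.06685 = 2.251 m
Minor: ΣK = 3.14; h_m = ΣK·V²/2g = 0.2099 m
Total H_L = 2.251 + 0.2099 = 2.461 m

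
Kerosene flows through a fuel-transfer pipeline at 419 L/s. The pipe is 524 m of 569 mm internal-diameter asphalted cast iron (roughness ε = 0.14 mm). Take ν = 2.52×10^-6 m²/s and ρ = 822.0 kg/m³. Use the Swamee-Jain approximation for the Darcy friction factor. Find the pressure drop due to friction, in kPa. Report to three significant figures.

V = 4Q/(πD²) = 4·0.419/(π·0.569²) = 1.648 m/s
Re = VD/ν = 1.648·0.569/2.52×10^-6 = 3.72×10^5 → turbulent
ε/D = 0.14/569 = 2.46×10^-4
Swamee-Jain: f = 0.01633
h_f = f(L/D)V²/(2g) = 0.01633·(524/0.569)·1.648²/(2·9.81) = 2.081 m
Δp = ρg·h_f = 822.0·9.81·2.081 = 16.78 kPa

Δp ≈ 16.8 kPa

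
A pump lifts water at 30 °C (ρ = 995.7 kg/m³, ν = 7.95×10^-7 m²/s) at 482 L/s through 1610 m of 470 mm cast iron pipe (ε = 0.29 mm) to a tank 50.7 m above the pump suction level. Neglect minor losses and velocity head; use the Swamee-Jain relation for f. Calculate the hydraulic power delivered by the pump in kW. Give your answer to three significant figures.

V = 4Q/(πD²) = 2.778 m/s; Re = 1.64×10^6; ε/D = 6.17×10^-4; f = 0.01786
h_f = f(L/D)V²/2g = 24.07 m
Total head H = z + h_f = 50.7 + 24.07 = 74.77 m
P_hyd = ρgQH = 995.7·9.81·0.482·74.77 = 352.0 kW

P_hyd ≈ 352 kW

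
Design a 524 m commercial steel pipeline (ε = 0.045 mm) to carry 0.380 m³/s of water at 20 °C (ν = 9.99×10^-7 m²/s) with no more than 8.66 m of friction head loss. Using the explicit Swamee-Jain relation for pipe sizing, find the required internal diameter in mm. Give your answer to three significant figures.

Swamee-Jain (Type III): D = 0.66·[ε^1.25·(LQ²/(gh_f))^4.75 + ν·Q^9.4·(L/(gh_f))^5.2]^0.04
LQ²/(gh_f) = 0.8907; L/(gh_f) = 6.168
Term 1 = ε^1.25·(…)^4.75 = 2.13×10^-6; Term 2 = ν·Q^9.4·(…)^5.2 = 1.44×10^-6
D = 0.66·(2.13×10^-6 + 1.44×10^-6)^0.04 = 0.3996 m = 400 mm
Check: V = 3.03 m/s, Re = 1.21×10^6, f = 0.01350, h_f = 8.28 m ≈ 8.66 m ✓

D ≈ 400 mm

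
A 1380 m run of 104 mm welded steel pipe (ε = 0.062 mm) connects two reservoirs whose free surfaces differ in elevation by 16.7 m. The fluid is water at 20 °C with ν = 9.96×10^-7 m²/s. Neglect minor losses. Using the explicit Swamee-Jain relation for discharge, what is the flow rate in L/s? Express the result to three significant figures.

Q ≈ 9.35 L/s

Swamee-Jain (Type II): Q = -0.965·√(gD⁵h_f/L)·ln[ε/(3.7D) + √(3.17ν²L/(gD³h_f))]
√(gD⁵h_f/L) = √(9.81·0.104⁵·16.7/1380) = 0.001202
ε/(3.7D) = 1.61×10^-4; √(3.17ν²L/(gD³h_f)) = 1.53×10^-4
Q = -0.965·0.001202·ln(3.146×10^-4) = 0.009353 m³/s
Check: V = 1.10 m/s, Re = 1.15×10^5, f = 0.02049, h_f = 16.8 m ≈ 16.7 m ✓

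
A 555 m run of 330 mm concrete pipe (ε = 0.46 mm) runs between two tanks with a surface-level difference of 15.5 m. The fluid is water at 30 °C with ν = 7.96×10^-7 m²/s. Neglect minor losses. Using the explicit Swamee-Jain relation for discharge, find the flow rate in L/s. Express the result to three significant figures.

Q ≈ 248 L/s

Swamee-Jain (Type II): Q = -0.965·√(gD⁵h_f/L)·ln[ε/(3.7D) + √(3.17ν²L/(gD³h_f))]
√(gD⁵h_f/L) = √(9.81·0.330⁵·15.5/555) = 0.03274
ε/(3.7D) = 3.77×10^-4; √(3.17ν²L/(gD³h_f)) = 1.43×10^-5
Q = -0.965·0.03274·ln(3.910×10^-4) = 0.2479 m³/s
Check: V = 2.90 m/s, Re = 1.20×10^6, f = 0.02160, h_f = 15.6 m ≈ 15.5 m ✓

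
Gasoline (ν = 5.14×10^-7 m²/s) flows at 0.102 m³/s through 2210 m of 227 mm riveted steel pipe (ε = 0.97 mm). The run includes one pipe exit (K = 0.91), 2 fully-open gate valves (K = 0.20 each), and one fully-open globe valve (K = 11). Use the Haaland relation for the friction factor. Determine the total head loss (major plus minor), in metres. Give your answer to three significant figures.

V = 4Q/(πD²) = 2.520 m/s; V²/2g = 0.3238 m
Re = 1.11×10^6, ε/D = 0.00427 → f = 0.02912 (Haaland)
Major: h_f = f(L/D)·V²/2g = 0.02912·9736·0.3238 = 91.78 m
Minor: ΣK = 12.3; h_m = ΣK·V²/2g = 3.985 m
Total H_L = 91.78 + 3.985 = 95.77 m

H_L ≈ 95.8 m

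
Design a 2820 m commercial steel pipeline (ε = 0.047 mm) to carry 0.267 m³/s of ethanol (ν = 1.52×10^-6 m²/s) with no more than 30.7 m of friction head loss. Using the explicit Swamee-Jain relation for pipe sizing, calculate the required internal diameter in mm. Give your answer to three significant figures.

D ≈ 383 mm

Swamee-Jain (Type III): D = 0.66·[ε^1.25·(LQ²/(gh_f))^4.75 + ν·Q^9.4·(L/(gh_f))^5.2]^0.04
LQ²/(gh_f) = 0.6675; L/(gh_f) = 9.364
Term 1 = ε^1.25·(…)^4.75 = 5.71×10^-7; Term 2 = ν·Q^9.4·(…)^5.2 = 6.96×10^-7
D = 0.66·(5.71×10^-7 + 6.96×10^-7)^0.04 = 0.3834 m = 383 mm
Check: V = 2.31 m/s, Re = 5.83×10^5, f = 0.01449, h_f = 29.1 m ≈ 30.7 m ✓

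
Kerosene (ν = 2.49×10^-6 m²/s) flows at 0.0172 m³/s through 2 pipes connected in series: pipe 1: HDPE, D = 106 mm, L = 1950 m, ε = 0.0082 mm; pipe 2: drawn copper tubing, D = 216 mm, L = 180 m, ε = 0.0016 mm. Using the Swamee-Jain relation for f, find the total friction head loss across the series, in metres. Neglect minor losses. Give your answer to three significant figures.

Pipe 1: V = 1.949 m/s, Re = 8.30×10^4, ε/D = 7.74×10^-5, f = 0.01900, h_1 = f(L/D)V²/2g = 67.66 m
Pipe 2: V = 0.4694 m/s, Re = 4.07×10^4, ε/D = 7.41×10^-6, f = 0.02178, h_2 = f(L/D)V²/2g = 0.2038 m
Series → Q common, losses add: H = Σh = 67.87 m

H ≈ 67.9 m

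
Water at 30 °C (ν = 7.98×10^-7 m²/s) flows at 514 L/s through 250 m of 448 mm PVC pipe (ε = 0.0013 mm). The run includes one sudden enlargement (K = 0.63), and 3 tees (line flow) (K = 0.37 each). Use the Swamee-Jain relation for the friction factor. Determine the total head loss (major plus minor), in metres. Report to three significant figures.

H_L ≈ 4.15 m

V = 4Q/(πD²) = 3.261 m/s; V²/2g = 0.5419 m
Re = 1.83×10^6, ε/D = 2.90×10^-6 → f = 0.01062 (Swamee-Jain)
Major: h_f = f(L/D)·V²/2g = 0.01062·558.0·0.5419 = 3.211 m
Minor: ΣK = 1.74; h_m = ΣK·V²/2g = 0.9429 m
Total H_L = 3.211 + 0.9429 = 4.154 m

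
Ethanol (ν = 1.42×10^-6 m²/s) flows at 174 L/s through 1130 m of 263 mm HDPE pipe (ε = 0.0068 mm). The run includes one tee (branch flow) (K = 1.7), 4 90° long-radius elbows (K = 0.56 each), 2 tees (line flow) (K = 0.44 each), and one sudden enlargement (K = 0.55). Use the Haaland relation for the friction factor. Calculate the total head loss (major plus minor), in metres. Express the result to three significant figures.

V = 4Q/(πD²) = 3.203 m/s; V²/2g = 0.5229 m
Re = 5.93×10^5, ε/D = 2.59×10^-5 → f = 0.01302 (Haaland)
Major: h_f = f(L/D)·V²/2g = 0.01302·4297·0.5229 = 29.25 m
Minor: ΣK = 5.37; h_m = ΣK·V²/2g = 2.808 m
Total H_L = 29.25 + 2.808 = 32.06 m

H_L ≈ 32.1 m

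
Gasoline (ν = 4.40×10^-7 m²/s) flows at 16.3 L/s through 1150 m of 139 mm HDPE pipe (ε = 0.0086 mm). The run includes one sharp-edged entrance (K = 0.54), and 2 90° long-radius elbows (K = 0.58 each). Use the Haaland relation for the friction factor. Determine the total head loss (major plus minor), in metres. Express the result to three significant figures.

H_L ≈ 7.21 m

V = 4Q/(πD²) = 1.074 m/s; V²/2g = 0.05881 m
Re = 3.39×10^5, ε/D = 6.19×10^-5 → f = 0.01461 (Haaland)
Major: h_f = f(L/D)·V²/2g = 0.01461·8273·0.05881 = 7.107 m
Minor: ΣK = 1.70; h_m = ΣK·V²/2g = 0.09997 m
Total H_L = 7.107 + 0.09997 = 7.207 m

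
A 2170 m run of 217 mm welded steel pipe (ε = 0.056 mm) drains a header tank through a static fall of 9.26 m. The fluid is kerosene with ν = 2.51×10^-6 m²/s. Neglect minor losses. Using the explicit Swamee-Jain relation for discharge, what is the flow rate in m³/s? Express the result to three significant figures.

Swamee-Jain (Type II): Q = -0.965·√(gD⁵h_f/L)·ln[ε/(3.7D) + √(3.17ν²L/(gD³h_f))]
√(gD⁵h_f/L) = √(9.81·0.217⁵·9.26/2170) = 0.004488
ε/(3.7D) = 6.97×10^-5; √(3.17ν²L/(gD³h_f)) = 2.16×10^-4
Q = -0.965·0.004488·ln(2.858×10^-4) = 0.03534 m³/s
Check: V = 0.956 m/s, Re = 8.26×10^4, f = 0.01990, h_f = 9.26 m ≈ 9.26 m ✓

Q ≈ 0.0353 m³/s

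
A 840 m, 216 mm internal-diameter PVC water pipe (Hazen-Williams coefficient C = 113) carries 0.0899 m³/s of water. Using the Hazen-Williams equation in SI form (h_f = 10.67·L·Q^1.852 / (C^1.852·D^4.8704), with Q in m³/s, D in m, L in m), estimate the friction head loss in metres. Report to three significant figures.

h_f = 10.67·840·0.0899^1.852 / (113^1.852·0.216^4.8704) = 28.44 m

h_f ≈ 28.4 m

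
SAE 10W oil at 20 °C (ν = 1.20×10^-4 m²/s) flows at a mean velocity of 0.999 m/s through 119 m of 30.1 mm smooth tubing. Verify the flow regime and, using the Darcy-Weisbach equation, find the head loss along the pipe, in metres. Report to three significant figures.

h_f ≈ 51.4 m

Re = VD/ν = 0.999·0.03010/1.20×10^-4 = 251 → laminar (Re < 2300)
f = 64/Re = 0.2554
h_f = f(L/D)V²/(2g) = 0.2554·(119/0.03010)·0.999²/(2·9.81) = 51.36 m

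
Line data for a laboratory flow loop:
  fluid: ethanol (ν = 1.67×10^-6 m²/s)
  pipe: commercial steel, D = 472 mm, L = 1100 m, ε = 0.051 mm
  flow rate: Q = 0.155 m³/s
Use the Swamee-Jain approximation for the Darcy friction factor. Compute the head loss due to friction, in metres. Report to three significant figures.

h_f ≈ 1.48 m

V = 4Q/(πD²) = 4·0.155/(π·0.472²) = 0.8858 m/s
Re = VD/ν = 0.8858·0.472/1.67×10^-6 = 2.50×10^5 → turbulent
ε/D = 0.051/472 = 1.08×10^-4
Swamee-Jain: f = 0.01591
h_f = f(L/D)V²/(2g) = 0.01591·(1100/0.472)·0.8858²/(2·9.81) = 1.483 m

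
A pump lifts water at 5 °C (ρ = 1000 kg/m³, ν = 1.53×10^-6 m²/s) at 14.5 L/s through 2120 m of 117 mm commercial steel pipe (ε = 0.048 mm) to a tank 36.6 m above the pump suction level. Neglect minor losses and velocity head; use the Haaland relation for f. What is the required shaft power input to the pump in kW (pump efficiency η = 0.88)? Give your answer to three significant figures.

V = 4Q/(πD²) = 1.349 m/s; Re = 1.03×10^5; ε/D = 4.10×10^-4; f = 0.01960
h_f = f(L/D)V²/2g = 32.93 m
Total head H = z + h_f = 36.6 + 32.93 = 69.53 m
P_hyd = ρgQH = 1000·9.81·0.0145·69.53 = 9.890 kW
P_shaft = P_hyd/η = 9.890/0.88 = 11.24 kW

P_shaft ≈ 11.2 kW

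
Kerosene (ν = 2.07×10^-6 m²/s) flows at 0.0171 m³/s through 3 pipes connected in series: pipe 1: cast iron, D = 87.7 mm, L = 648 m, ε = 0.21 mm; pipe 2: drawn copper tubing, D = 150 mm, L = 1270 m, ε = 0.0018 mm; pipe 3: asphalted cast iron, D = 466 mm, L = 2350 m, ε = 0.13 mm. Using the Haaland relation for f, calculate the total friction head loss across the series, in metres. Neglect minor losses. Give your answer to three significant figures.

H ≈ 85.6 m

Pipe 1: V = 2.831 m/s, Re = 1.20×10^5, ε/D = 0.00239, f = 0.02577, h_1 = f(L/D)V²/2g = 77.77 m
Pipe 2: V = 0.9677 m/s, Re = 7.01×10^4, ε/D = 1.20×10^-5, f = 0.01926, h_2 = f(L/D)V²/2g = 7.781 m
Pipe 3: V = 0.1003 m/s, Re = 2.26×10^4, ε/D = 2.79×10^-4, f = 0.02551, h_3 = f(L/D)V²/2g = 0.06590 m
Series → Q common, losses add: H = Σh = 85.61 m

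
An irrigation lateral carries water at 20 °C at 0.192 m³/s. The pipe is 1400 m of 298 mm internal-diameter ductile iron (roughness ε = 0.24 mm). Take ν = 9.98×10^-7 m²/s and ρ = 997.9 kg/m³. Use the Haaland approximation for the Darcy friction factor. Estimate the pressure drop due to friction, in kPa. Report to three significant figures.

V = 4Q/(πD²) = 4·0.192/(π·0.298²) = 2.753 m/s
Re = VD/ν = 2.753·0.298/9.98×10^-7 = 8.22×10^5 → turbulent
ε/D = 0.24/298 = 8.05×10^-4
Haaland: f = 0.01905
h_f = f(L/D)V²/(2g) = 0.01905·(1400/0.298)·2.753²/(2·9.81) = 34.58 m
Δp = ρg·h_f = 997.9·9.81·34.58 = 338.5 kPa

Δp ≈ 338 kPa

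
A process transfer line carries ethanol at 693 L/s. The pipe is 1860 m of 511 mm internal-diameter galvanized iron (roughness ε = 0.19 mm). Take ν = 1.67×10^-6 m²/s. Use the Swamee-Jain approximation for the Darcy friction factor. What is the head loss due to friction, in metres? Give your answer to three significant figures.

h_f ≈ 34.6 m

V = 4Q/(πD²) = 4·0.693/(π·0.511²) = 3.379 m/s
Re = VD/ν = 3.379·0.511/1.67×10^-6 = 1.03×10^6 → turbulent
ε/D = 0.19/511 = 3.72×10^-4
Swamee-Jain: f = 0.01634
h_f = f(L/D)V²/(2g) = 0.01634·(1860/0.511)·3.379²/(2·9.81) = 34.62 m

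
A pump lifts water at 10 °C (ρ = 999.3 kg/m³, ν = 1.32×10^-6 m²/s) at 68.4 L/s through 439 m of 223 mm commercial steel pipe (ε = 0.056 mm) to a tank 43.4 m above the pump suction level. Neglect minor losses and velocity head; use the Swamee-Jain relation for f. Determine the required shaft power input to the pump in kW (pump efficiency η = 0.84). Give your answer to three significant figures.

P_shaft ≈ 38.8 kW

V = 4Q/(πD²) = 1.751 m/s; Re = 2.96×10^5; ε/D = 2.51×10^-4; f = 0.01673
h_f = f(L/D)V²/2g = 5.148 m
Total head H = z + h_f = 43.4 + 5.148 = 48.55 m
P_hyd = ρgQH = 999.3·9.81·0.0684·48.55 = 32.55 kW
P_shaft = P_hyd/η = 32.55/0.84 = 38.75 kW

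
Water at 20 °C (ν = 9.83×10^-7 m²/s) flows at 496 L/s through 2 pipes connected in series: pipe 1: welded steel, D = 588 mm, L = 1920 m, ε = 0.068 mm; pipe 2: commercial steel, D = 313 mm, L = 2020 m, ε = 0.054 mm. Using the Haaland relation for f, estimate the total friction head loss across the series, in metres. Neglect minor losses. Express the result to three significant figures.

H ≈ 197 m

Pipe 1: V = 1.827 m/s, Re = 1.09×10^6, ε/D = 1.16×10^-4, f = 0.01346, h_1 = f(L/D)V²/2g = 7.476 m
Pipe 2: V = 6.446 m/s, Re = 2.05×10^6, ε/D = 1.73×10^-4, f = 0.01384, h_2 = f(L/D)V²/2g = 189.1 m
Series → Q common, losses add: H = Σh = 196.6 m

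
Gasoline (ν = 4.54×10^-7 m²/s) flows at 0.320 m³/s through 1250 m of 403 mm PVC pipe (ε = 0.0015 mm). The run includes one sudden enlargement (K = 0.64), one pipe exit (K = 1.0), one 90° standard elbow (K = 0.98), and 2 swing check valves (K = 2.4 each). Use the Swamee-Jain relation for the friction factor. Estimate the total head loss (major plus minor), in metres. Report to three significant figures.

V = 4Q/(πD²) = 2.509 m/s; V²/2g = 0.3208 m
Re = 2.23×10^6, ε/D = 3.72×10^-6 → f = 0.01034 (Swamee-Jain)
Major: h_f = f(L/D)·V²/2g = 0.01034·3102·0.3208 = 10.29 m
Minor: ΣK = 7.42; h_m = ΣK·V²/2g = 2.380 m
Total H_L = 10.29 + 2.380 = 12.67 m

H_L ≈ 12.7 m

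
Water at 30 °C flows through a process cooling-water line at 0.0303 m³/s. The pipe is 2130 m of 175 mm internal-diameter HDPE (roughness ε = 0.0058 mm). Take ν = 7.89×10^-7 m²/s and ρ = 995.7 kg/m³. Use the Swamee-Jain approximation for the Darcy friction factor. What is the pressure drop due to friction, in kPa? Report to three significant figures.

V = 4Q/(πD²) = 4·0.0303/(π·0.175²) = 1.260 m/s
Re = VD/ν = 1.260·0.175/7.89×10^-7 = 2.79×10^5 → turbulent
ε/D = 0.0058/175 = 3.31×10^-5
Swamee-Jain: f = 0.01493
h_f = f(L/D)V²/(2g) = 0.01493·(2130/0.175)·1.260²/(2·9.81) = 14.70 m
Δp = ρg·h_f = 995.7·9.81·14.70 = 143.6 kPa

Δp ≈ 144 kPa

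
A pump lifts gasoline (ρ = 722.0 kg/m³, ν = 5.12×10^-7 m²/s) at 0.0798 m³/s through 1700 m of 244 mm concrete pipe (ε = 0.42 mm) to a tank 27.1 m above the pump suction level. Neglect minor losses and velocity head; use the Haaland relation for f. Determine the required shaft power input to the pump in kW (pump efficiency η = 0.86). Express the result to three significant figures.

V = 4Q/(πD²) = 1.707 m/s; Re = 8.13×10^5; ε/D = 0.00172; f = 0.02278
h_f = f(L/D)V²/2g = 23.56 m
Total head H = z + h_f = 27.1 + 23.56 = 50.66 m
P_hyd = ρgQH = 722.0·9.81·0.0798·50.66 = 28.63 kW
P_shaft = P_hyd/η = 28.63/0.86 = 33.30 kW

P_shaft ≈ 33.3 kW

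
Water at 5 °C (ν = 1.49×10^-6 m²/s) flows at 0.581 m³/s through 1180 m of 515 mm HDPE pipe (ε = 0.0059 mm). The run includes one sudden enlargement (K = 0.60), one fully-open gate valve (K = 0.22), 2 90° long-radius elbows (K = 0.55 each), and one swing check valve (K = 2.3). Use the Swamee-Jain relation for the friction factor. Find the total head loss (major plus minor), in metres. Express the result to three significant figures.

V = 4Q/(πD²) = 2.789 m/s; V²/2g = 0.3965 m
Re = 9.64×10^5, ε/D = 1.15×10^-5 → f = 0.01195 (Swamee-Jain)
Major: h_f = f(L/D)·V²/2g = 0.01195·2291·0.3965 = 10.86 m
Minor: ΣK = 4.22; h_m = ΣK·V²/2g = 1.673 m
Total H_L = 10.86 + 1.673 = 12.53 m

H_L ≈ 12.5 m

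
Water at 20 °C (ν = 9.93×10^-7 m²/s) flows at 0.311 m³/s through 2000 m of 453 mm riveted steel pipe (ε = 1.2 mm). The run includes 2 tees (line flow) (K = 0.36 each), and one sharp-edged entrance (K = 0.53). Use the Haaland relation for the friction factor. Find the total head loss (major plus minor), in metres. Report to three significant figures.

H_L ≈ 21.6 m

V = 4Q/(πD²) = 1.930 m/s; V²/2g = 0.1898 m
Re = 8.80×10^5, ε/D = 0.00265 → f = 0.02548 (Haaland)
Major: h_f = f(L/D)·V²/2g = 0.02548·4415·0.1898 = 21.35 m
Minor: ΣK = 1.25; h_m = ΣK·V²/2g = 0.2372 m
Total H_L = 21.35 + 0.2372 = 21.58 m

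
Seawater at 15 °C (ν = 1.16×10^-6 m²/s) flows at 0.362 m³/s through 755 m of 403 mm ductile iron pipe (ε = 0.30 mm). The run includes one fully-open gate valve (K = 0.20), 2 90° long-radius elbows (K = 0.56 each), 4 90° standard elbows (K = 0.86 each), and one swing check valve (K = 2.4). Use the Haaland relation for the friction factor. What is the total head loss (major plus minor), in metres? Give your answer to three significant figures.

H_L ≈ 17.3 m

V = 4Q/(πD²) = 2.838 m/s; V²/2g = 0.4105 m
Re = 9.86×10^5, ε/D = 7.44×10^-4 → f = 0.01867 (Haaland)
Major: h_f = f(L/D)·V²/2g = 0.01867·1873·0.4105 = 14.36 m
Minor: ΣK = 7.16; h_m = ΣK·V²/2g = 2.939 m
Total H_L = 14.36 + 2.939 = 17.30 m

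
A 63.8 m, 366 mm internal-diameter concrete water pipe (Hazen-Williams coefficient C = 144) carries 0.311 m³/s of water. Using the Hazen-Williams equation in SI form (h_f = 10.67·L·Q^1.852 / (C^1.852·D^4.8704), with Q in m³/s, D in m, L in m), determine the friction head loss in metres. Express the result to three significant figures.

h_f = 10.67·63.8·0.311^1.852 / (144^1.852·0.366^4.8704) = 1.053 m

h_f ≈ 1.05 m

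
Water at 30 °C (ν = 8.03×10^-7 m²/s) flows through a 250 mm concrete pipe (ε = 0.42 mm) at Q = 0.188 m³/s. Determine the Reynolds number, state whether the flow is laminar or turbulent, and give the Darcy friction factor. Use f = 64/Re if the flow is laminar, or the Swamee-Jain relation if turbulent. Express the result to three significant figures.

V = 4Q/(πD²) = 3.830 m/s
Re = VD/ν = 3.830·0.250/8.03×10^-7 = 1.19×10^6
Re > 4000 → turbulent; ε/D = 0.00168
Swamee-Jain: f = 0.02262

Re ≈ 1.19×10^6; turbulent; f ≈ 0.0226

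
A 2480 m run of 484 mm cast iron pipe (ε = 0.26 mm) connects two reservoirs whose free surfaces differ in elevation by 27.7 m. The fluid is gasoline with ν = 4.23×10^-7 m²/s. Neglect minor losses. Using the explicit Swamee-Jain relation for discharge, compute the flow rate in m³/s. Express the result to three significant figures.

Q ≈ 0.458 m³/s

Swamee-Jain (Type II): Q = -0.965·√(gD⁵h_f/L)·ln[ε/(3.7D) + √(3.17ν²L/(gD³h_f))]
√(gD⁵h_f/L) = √(9.81·0.484⁵·27.7/2480) = 0.05395
ε/(3.7D) = 1.45×10^-4; √(3.17ν²L/(gD³h_f)) = 6.76×10^-6
Q = -0.965·0.05395·ln(1.519×10^-4) = 0.4577 m³/s
Check: V = 2.49 m/s, Re = 2.85×10^6, f = 0.01720, h_f = 27.8 m ≈ 27.7 m ✓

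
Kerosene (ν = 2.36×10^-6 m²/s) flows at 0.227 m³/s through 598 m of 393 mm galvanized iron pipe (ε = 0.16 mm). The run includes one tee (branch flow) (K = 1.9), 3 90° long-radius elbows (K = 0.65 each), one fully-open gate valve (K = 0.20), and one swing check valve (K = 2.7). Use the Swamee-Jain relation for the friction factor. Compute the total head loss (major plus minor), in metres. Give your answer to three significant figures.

V = 4Q/(πD²) = 1.871 m/s; V²/2g = 0.1785 m
Re = 3.12×10^5, ε/D = 4.07×10^-4 → f = 0.01772 (Swamee-Jain)
Major: h_f = f(L/D)·V²/2g = 0.01772·1522·0.1785 = 4.812 m
Minor: ΣK = 6.75; h_m = ΣK·V²/2g = 1.205 m
Total H_L = 4.812 + 1.205 = 6.017 m

H_L ≈ 6.02 m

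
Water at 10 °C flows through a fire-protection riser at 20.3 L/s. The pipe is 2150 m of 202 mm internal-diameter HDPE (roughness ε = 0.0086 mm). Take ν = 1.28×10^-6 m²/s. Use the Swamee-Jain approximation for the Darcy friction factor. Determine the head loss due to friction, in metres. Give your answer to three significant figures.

V = 4Q/(πD²) = 4·0.0203/(π·0.202²) = 0.6334 m/s
Re = VD/ν = 0.6334·0.202/1.28×10^-6 = 1.00×10^5 → turbulent
ε/D = 0.0086/202 = 4.26×10^-5
Swamee-Jain: f = 0.01812
h_f = f(L/D)V²/(2g) = 0.01812·(2150/0.202)·0.6334²/(2·9.81) = 3.944 m

h_f ≈ 3.94 m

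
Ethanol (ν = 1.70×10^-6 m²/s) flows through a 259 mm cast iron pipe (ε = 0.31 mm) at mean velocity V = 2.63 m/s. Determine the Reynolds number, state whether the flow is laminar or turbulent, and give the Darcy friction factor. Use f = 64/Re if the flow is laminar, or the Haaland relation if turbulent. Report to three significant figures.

Re = VD/ν = 2.630·0.259/1.70×10^-6 = 4.01×10^5
Re > 4000 → turbulent; ε/D = 0.00120
Haaland: f = 0.02114

Re ≈ 4.01×10^5; turbulent; f ≈ 0.0211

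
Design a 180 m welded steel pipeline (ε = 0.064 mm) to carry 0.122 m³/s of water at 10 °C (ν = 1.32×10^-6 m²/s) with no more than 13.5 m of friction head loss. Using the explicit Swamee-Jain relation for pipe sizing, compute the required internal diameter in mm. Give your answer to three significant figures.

D ≈ 196 mm

Swamee-Jain (Type III): D = 0.66·[ε^1.25·(LQ²/(gh_f))^4.75 + ν·Q^9.4·(L/(gh_f))^5.2]^0.04
LQ²/(gh_f) = 0.02023; L/(gh_f) = 1.359
Term 1 = ε^1.25·(…)^4.75 = 5.14×10^-14; Term 2 = ν·Q^9.4·(…)^5.2 = 1.68×10^-14
D = 0.66·(5.14×10^-14 + 1.68×10^-14)^0.04 = 0.1963 m = 196 mm
Check: V = 4.03 m/s, Re = 6.00×10^5, f = 0.01639, h_f = 12.5 m ≈ 13.5 m ✓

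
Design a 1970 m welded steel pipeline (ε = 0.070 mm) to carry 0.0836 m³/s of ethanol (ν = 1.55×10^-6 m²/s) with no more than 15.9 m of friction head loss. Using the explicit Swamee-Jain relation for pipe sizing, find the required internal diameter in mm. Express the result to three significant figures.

D ≈ 265 mm

Swamee-Jain (Type III): D = 0.66·[ε^1.25·(LQ²/(gh_f))^4.75 + ν·Q^9.4·(L/(gh_f))^5.2]^0.04
LQ²/(gh_f) = 0.08827; L/(gh_f) = 12.63
Term 1 = ε^1.25·(…)^4.75 = 6.29×10^-11; Term 2 = ν·Q^9.4·(…)^5.2 = 6.11×10^-11
D = 0.66·(6.29×10^-11 + 6.11×10^-11)^0.04 = 0.2650 m = 265 mm
Check: V = 1.52 m/s, Re = 2.59×10^5, f = 0.01706, h_f = 14.8 m ≈ 15.9 m ✓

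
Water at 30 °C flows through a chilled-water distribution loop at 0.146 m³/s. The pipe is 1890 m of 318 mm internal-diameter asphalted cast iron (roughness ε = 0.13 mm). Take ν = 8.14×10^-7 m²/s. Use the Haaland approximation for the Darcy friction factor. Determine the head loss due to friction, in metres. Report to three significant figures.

h_f ≈ 17.1 m

V = 4Q/(πD²) = 4·0.146/(π·0.318²) = 1.838 m/s
Re = VD/ν = 1.838·0.318/8.14×10^-7 = 7.18×10^5 → turbulent
ε/D = 0.13/318 = 4.09×10^-4
Haaland: f = 0.01670
h_f = f(L/D)V²/(2g) = 0.01670·(1890/0.318)·1.838²/(2·9.81) = 17.09 m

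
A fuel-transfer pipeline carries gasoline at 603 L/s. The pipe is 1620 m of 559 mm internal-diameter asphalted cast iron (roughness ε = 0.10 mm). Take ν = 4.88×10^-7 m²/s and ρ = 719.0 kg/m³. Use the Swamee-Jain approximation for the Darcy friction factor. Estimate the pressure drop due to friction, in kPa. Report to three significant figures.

V = 4Q/(πD²) = 4·0.603/(π·0.559²) = 2.457 m/s
Re = VD/ν = 2.457·0.559/4.88×10^-7 = 2.81×10^6 → turbulent
ε/D = 0.10/559 = 1.79×10^-4
Swamee-Jain: f = 0.01390
h_f = f(L/D)V²/(2g) = 0.01390·(1620/0.559)·2.457²/(2·9.81) = 12.39 m
Δp = ρg·h_f = 719.0·9.81·12.39 = 87.40 kPa

Δp ≈ 87.4 kPa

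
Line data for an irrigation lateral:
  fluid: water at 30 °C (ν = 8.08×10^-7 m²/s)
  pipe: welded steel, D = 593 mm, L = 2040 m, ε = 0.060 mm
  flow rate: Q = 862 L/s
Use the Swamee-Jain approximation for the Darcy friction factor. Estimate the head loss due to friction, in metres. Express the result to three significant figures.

V = 4Q/(πD²) = 4·0.862/(π·0.593²) = 3.121 m/s
Re = VD/ν = 3.121·0.593/8.08×10^-7 = 2.29×10^6 → turbulent
ε/D = 0.060/593 = 1.01×10^-4
Swamee-Jain: f = 0.01281
h_f = f(L/D)V²/(2g) = 0.01281·(2040/0.593)·3.121²/(2·9.81) = 21.88 m

h_f ≈ 21.9 m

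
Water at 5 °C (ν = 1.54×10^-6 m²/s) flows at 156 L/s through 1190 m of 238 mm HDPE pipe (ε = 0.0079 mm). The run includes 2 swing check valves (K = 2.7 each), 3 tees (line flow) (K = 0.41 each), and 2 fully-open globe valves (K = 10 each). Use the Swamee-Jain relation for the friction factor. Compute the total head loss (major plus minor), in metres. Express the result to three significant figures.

H_L ≈ 58.8 m

V = 4Q/(πD²) = 3.507 m/s; V²/2g = 0.6267 m
Re = 5.42×10^5, ε/D = 3.32×10^-5 → f = 0.01344 (Swamee-Jain)
Major: h_f = f(L/D)·V²/2g = 0.01344·5000·0.6267 = 42.11 m
Minor: ΣK = 26.6; h_m = ΣK·V²/2g = 16.69 m
Total H_L = 42.11 + 16.69 = 58.80 m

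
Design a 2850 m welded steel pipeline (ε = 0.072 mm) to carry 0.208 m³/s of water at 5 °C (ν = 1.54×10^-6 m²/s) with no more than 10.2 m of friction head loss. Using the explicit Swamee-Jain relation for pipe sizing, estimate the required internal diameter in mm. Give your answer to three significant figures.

Swamee-Jain (Type III): D = 0.66·[ε^1.25·(LQ²/(gh_f))^4.75 + ν·Q^9.4·(L/(gh_f))^5.2]^0.04
LQ²/(gh_f) = 1.232; L/(gh_f) = 28.48
Term 1 = ε^1.25·(…)^4.75 = 1.79×10^-5; Term 2 = ν·Q^9.4·(…)^5.2 = 2.19×10^-5
D = 0.66·(1.79×10^-5 + 2.19×10^-5)^0.04 = 0.4401 m = 440 mm
Check: V = 1.37 m/s, Re = 3.91×10^5, f = 0.01554, h_f = 9.59 m ≈ 10.2 m ✓

D ≈ 440 mm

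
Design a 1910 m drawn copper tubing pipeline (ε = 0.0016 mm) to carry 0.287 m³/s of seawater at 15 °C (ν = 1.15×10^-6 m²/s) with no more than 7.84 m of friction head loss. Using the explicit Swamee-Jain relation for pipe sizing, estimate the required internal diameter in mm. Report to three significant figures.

Swamee-Jain (Type III): D = 0.66·[ε^1.25·(LQ²/(gh_f))^4.75 + ν·Q^9.4·(L/(gh_f))^5.2]^0.04
LQ²/(gh_f) = 2.046; L/(gh_f) = 24.83
Term 1 = ε^1.25·(…)^4.75 = 1.70×10^-6; Term 2 = ν·Q^9.4·(…)^5.2 = 1.66×10^-4
D = 0.66·(1.70×10^-6 + 1.66×10^-4)^0.04 = 0.4661 m = 466 mm
Check: V = 1.68 m/s, Re = 6.82×10^5, f = 0.01246, h_f = 7.36 m ≈ 7.84 m ✓

D ≈ 466 mm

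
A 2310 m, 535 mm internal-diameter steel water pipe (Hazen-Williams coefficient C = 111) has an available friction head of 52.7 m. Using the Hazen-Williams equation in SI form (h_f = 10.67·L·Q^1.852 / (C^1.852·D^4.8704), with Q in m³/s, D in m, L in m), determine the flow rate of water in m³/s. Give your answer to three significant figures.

Rearranging: Q = [h_f·C^1.852·D^4.8704 / (10.67·L)]^(1/1.852)
Q = [52.7·111^1.852·0.535^4.8704 / (10.67·2310)]^0.540 = 0.7750 m³/s

Q ≈ 0.775 m³/s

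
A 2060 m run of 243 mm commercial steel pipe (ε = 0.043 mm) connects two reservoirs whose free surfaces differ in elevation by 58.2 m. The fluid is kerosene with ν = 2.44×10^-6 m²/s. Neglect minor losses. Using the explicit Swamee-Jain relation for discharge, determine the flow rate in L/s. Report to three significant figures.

Q ≈ 134 L/s

Swamee-Jain (Type II): Q = -0.965·√(gD⁵h_f/L)·ln[ε/(3.7D) + √(3.17ν²L/(gD³h_f))]
√(gD⁵h_f/L) = √(9.81·0.243⁵·58.2/2060) = 0.01532
ε/(3.7D) = 4.78×10^-5; √(3.17ν²L/(gD³h_f)) = 6.89×10^-5
Q = -0.965·0.01532·ln(1.167×10^-4) = 0.1339 m³/s
Check: V = 2.89 m/s, Re = 2.88×10^5, f = 0.01620, h_f = 58.4 m ≈ 58.2 m ✓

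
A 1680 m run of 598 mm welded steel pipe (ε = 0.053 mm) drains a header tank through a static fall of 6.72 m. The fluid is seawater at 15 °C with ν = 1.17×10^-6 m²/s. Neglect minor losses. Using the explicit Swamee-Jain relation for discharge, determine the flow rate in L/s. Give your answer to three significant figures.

Swamee-Jain (Type II): Q = -0.965·√(gD⁵h_f/L)·ln[ε/(3.7D) + √(3.17ν²L/(gD³h_f))]
√(gD⁵h_f/L) = √(9.81·0.598⁵·6.72/1680) = 0.05478
ε/(3.7D) = 2.40×10^-5; √(3.17ν²L/(gD³h_f)) = 2.27×10^-5
Q = -0.965·0.05478·ln(4.669×10^-5) = 0.5271 m³/s
Check: V = 1.88 m/s, Re = 9.59×10^5, f = 0.01339, h_f = 6.75 m ≈ 6.72 m ✓

Q ≈ 527 L/s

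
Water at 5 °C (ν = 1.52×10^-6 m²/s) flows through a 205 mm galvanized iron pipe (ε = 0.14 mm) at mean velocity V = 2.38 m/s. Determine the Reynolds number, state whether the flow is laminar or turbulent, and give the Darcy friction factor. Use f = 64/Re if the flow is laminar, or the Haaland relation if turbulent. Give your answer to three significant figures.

Re = VD/ν = 2.380·0.205/1.52×10^-6 = 3.21×10^5
Re > 4000 → turbulent; ε/D = 6.83×10^-4
Haaland: f = 0.01900

Re ≈ 3.21×10^5; turbulent; f ≈ 0.0190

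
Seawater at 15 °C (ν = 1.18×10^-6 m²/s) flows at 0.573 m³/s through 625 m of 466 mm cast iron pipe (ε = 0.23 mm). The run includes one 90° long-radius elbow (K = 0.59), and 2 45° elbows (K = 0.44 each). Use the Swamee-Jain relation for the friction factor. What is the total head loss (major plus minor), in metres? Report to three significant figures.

V = 4Q/(πD²) = 3.360 m/s; V²/2g = 0.5753 m
Re = 1.33×10^6, ε/D = 4.94×10^-4 → f = 0.01713 (Swamee-Jain)
Major: h_f = f(L/D)·V²/2g = 0.01713·1341·0.5753 = 13.21 m
Minor: ΣK = 1.47; h_m = ΣK·V²/2g = 0.8457 m
Total H_L = 13.21 + 0.8457 = 14.06 m

H_L ≈ 14.1 m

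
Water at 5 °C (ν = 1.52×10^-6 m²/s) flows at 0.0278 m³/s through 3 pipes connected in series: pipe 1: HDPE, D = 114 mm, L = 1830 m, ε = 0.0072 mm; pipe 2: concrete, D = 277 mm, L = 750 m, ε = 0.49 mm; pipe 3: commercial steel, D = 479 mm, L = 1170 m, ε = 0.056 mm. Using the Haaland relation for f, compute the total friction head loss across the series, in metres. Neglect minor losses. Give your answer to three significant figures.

H ≈ 97.1 m

Pipe 1: V = 2.724 m/s, Re = 2.04×10^5, ε/D = 6.32×10^-5, f = 0.01587, h_1 = f(L/D)V²/2g = 96.31 m
Pipe 2: V = 0.4613 m/s, Re = 8.41×10^4, ε/D = 0.00177, f = 0.02463, h_2 = f(L/D)V²/2g = 0.7232 m
Pipe 3: V = 0.1543 m/s, Re = 4.86×10^4, ε/D = 1.17×10^-4, f = 0.02117, h_3 = f(L/D)V²/2g = 0.06273 m
Series → Q common, losses add: H = Σh = 97.09 m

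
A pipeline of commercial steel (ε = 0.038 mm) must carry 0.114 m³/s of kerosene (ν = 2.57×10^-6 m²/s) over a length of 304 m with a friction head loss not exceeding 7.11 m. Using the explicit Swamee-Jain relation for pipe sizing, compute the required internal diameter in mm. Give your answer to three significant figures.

D ≈ 241 mm

Swamee-Jain (Type III): D = 0.66·[ε^1.25·(LQ²/(gh_f))^4.75 + ν·Q^9.4·(L/(gh_f))^5.2]^0.04
LQ²/(gh_f) = 0.05664; L/(gh_f) = 4.358
Term 1 = ε^1.25·(…)^4.75 = 3.57×10^-12; Term 2 = ν·Q^9.4·(…)^5.2 = 7.40×10^-12
D = 0.66·(3.57×10^-12 + 7.40×10^-12)^0.04 = 0.2405 m = 241 mm
Check: V = 2.51 m/s, Re = 2.35×10^5, f = 0.01647, h_f = 6.68 m ≈ 7.11 m ✓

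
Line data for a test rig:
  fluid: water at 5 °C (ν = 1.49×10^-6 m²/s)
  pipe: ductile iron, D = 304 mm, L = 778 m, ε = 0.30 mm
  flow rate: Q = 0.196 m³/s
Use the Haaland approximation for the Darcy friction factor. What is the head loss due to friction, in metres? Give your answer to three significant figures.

V = 4Q/(πD²) = 4·0.196/(π·0.304²) = 2.700 m/s
Re = VD/ν = 2.700·0.304/1.49×10^-6 = 5.51×10^5 → turbulent
ε/D = 0.30/304 = 9.87×10^-4
Haaland: f = 0.02009
h_f = f(L/D)V²/(2g) = 0.02009·(778/0.304)·2.700²/(2·9.81) = 19.11 m

h_f ≈ 19.1 m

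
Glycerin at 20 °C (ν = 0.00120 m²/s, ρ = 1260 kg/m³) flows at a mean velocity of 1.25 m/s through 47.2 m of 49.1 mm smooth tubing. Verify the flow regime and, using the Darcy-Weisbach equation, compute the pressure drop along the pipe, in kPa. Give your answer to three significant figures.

Δp ≈ 1180 kPa

Re = VD/ν = 1.25·0.04910/0.00120 = 51.1 → laminar (Re < 2300)
f = 64/Re = 1.251
h_f = f(L/D)V²/(2g) = 1.251·(47.2/0.04910)·1.25²/(2·9.81) = 95.80 m
Δp = ρg·h_f = 1260·9.81·95.80 = 1184 kPa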